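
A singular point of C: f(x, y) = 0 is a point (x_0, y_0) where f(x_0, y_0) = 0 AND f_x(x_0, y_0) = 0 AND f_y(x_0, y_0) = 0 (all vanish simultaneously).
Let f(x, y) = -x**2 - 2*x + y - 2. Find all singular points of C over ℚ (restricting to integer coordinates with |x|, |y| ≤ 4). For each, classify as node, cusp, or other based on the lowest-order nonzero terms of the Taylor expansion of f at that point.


No singular points in the scanned grid; C is smooth there.

Compute partial derivatives:
  f_x = -2*x - 2.
  f_y = 1.
f_y = 1 is a nonzero constant, so f_y never vanishes: no point (x, y) can satisfy f = f_x = f_y = 0. In particular no (x, y) ∈ {−4, ..., 4}² is singular; the curve is smooth.


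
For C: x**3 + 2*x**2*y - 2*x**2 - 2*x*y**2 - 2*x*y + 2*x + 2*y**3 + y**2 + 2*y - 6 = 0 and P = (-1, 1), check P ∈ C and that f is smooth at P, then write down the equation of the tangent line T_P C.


Tangent line at P: x + 18*y - 17 = 0.

Step 1: f(-1, 1) = 0, so P lies on C.
Step 2: partial derivatives
  f_x(x, y) = 3*x**2 + 4*x*y - 4*x - 2*y**2 - 2*y + 2, f_y(x, y) = 2*x**2 - 4*x*y - 2*x + 6*y**2 + 2*y + 2.
  f_x(P) = 1, f_y(P) = 18 (gradient nonzero, so P is smooth).
Step 3: tangent line at P: 1·(x − -1) + 18·(y − 1) = 0.
Expanding: x + 18*y - 17 = 0.


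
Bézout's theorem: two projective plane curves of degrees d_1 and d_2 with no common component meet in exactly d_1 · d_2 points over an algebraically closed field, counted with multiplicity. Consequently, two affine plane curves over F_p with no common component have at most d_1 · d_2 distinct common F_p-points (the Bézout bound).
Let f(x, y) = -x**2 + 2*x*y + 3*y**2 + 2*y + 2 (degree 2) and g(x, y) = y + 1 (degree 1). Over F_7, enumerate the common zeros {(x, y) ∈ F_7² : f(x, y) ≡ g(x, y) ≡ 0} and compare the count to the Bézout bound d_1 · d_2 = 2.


Common zeros: {(1, 6), (4, 6)}; count = 2; Bézout bound = 2.

deg(f) = 2, deg(g) = 1, so Bézout bound = 2.
Scan x ∈ F_7. For each x, list the y ∈ F_7 with f(x, y) ≡ 0 and those with g(x, y) ≡ 0 (mod 7); the common zeros in that column are the intersection.
  x = 0: f ≡ 0 at y ∈ {1, 3}; g ≡ 0 at y ∈ {6}; common: ∅.
  x = 1: f ≡ 0 at y ∈ {2, 6}; g ≡ 0 at y ∈ {6}; common: {6}.
  x = 2: f ≡ 0 at y ∈ {1, 4}; g ≡ 0 at y ∈ {6}; common: ∅.
  x = 3: f ≡ 0 at y ∈ {0, 2}; g ≡ 0 at y ∈ {6}; common: ∅.
  x = 4: f ≡ 0 at y ∈ {0, 6}; g ≡ 0 at y ∈ {6}; common: {6}.
  x = 5: f ≡ 0 at y ∈ {5}; g ≡ 0 at y ∈ {6}; common: ∅.
  x = 6: f ≡ 0 at y ∈ {3, 4}; g ≡ 0 at y ∈ {6}; common: ∅.
Collecting: common zeros = {(1, 6), (4, 6)}, so the count is 2.
Comparison with the Bézout bound: 2 ≤ 2 = deg(f)·deg(g), as expected for curves with no common component (the bound is attained).


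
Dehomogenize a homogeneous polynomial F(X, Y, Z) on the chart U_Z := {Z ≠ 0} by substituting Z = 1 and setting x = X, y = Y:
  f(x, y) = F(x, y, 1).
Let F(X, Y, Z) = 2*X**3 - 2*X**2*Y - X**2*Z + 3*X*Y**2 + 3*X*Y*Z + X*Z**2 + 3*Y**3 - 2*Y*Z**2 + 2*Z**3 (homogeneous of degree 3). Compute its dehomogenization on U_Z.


f(x, y) = 2*x**3 - 2*x**2*y - x**2 + 3*x*y**2 + 3*x*y + x + 3*y**3 - 2*y + 2

On U_Z we set Z = 1. Each monomial c·X^i·Y^j·Z^k in F becomes c·x^i·y^j·1^k = c·x^i·y^j.
Substituting Z = 1: F(X, Y, 1) = 2*x**3 - 2*x**2*y - x**2 + 3*x*y**2 + 3*x*y + x + 3*y**3 - 2*y + 2.
Note: deg(f) ≤ deg(F) = 3; strict inequality happens when F is divisible by Z (lost terms).


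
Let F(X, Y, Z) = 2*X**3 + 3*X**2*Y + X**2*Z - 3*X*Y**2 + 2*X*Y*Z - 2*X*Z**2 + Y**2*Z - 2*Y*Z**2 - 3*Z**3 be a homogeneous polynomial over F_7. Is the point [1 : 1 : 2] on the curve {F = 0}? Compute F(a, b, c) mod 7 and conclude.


F(1,1,2) ≡ 5 (mod 7); P is NOT on the curve.

Evaluate F(1, 1, 2) term-by-term (mod 7).
  2*X**3 ↦ 2·1·1·1 = 2
  3*X**2*Y ↦ 3·1·1·1 = 3
  X**2*Z ↦ 1·1·1·2 = 2
  -3*X*Y**2 ↦ -3·1·1·1 = -3
  2*X*Y*Z ↦ 2·1·1·2 = 4
  -2*X*Z**2 ↦ -2·1·1·4 = -8
  Y**2*Z ↦ 1·1·1·2 = 2
  -2*Y*Z**2 ↦ -2·1·1·4 = -8
  -3*Z**3 ↦ -3·1·1·8 = -24
Sum: F(1, 1, 2) = (2) + (3) + (2) + (-3) + (4) + (-8) + (2) + (-8) + (-24) = -30.
Reducing mod 7: -30 ≡ 5 (mod 7).
Since F(a, b, c) ≡ 5 ≠ 0 (mod 7), P does NOT lie on the curve.


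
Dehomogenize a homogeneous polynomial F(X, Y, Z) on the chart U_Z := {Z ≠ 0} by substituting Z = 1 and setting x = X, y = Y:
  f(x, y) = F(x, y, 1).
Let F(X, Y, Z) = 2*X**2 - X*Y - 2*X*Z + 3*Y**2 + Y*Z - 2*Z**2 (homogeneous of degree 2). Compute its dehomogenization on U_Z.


f(x, y) = 2*x**2 - x*y - 2*x + 3*y**2 + y - 2

On U_Z we set Z = 1. Each monomial c·X^i·Y^j·Z^k in F becomes c·x^i·y^j·1^k = c·x^i·y^j.
Substituting Z = 1: F(X, Y, 1) = 2*x**2 - x*y - 2*x + 3*y**2 + y - 2.
Note: deg(f) ≤ deg(F) = 2; strict inequality happens when F is divisible by Z (lost terms).


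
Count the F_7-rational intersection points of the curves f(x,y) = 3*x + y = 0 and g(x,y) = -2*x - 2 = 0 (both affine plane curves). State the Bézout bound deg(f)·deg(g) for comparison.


Common zeros: {(6, 3)}; count = 1; Bézout bound = 1.

deg(f) = 1, deg(g) = 1, so Bézout bound = 1.
Scan x ∈ F_7. For each x, list the y ∈ F_7 with f(x, y) ≡ 0 and those with g(x, y) ≡ 0 (mod 7); the common zeros in that column are the intersection.
  x = 0: f ≡ 0 at y ∈ {0}; g ≡ 0 at y ∈ ∅; common: ∅.
  x = 1: f ≡ 0 at y ∈ {4}; g ≡ 0 at y ∈ ∅; common: ∅.
  x = 2: f ≡ 0 at y ∈ {1}; g ≡ 0 at y ∈ ∅; common: ∅.
  x = 3: f ≡ 0 at y ∈ {5}; g ≡ 0 at y ∈ ∅; common: ∅.
  x = 4: f ≡ 0 at y ∈ {2}; g ≡ 0 at y ∈ ∅; common: ∅.
  x = 5: f ≡ 0 at y ∈ {6}; g ≡ 0 at y ∈ ∅; common: ∅.
  x = 6: f ≡ 0 at y ∈ {3}; g ≡ 0 at y ∈ {0, 1, 2, 3, 4, 5, 6}; common: {3}.
Collecting: common zeros = {(6, 3)}, so the count is 1.
Comparison with the Bézout bound: 1 ≤ 1 = deg(f)·deg(g), as expected for curves with no common component (the bound is attained).


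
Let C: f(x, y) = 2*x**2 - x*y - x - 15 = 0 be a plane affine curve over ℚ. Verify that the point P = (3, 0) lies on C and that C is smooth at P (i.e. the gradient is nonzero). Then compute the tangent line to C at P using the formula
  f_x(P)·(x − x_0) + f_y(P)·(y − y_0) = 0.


Tangent line at P: 11*x - 3*y - 33 = 0.

Step 1: f(3, 0) = 0, so P lies on C.
Step 2: partial derivatives
  f_x(x, y) = 4*x - y - 1, f_y(x, y) = -x.
  f_x(P) = 11, f_y(P) = -3 (gradient nonzero, so P is smooth).
Step 3: tangent line at P: 11·(x − 3) + -3·(y − 0) = 0.
Expanding: 11*x - 3*y - 33 = 0.


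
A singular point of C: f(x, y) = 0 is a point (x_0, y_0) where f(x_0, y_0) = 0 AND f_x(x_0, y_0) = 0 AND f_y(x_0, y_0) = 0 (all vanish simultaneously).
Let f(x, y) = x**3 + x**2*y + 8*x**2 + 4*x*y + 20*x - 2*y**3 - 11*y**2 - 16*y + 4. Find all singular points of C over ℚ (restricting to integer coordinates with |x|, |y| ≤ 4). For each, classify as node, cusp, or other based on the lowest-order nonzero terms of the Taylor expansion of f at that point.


Singular points: {(-2, -2)}; classification: cusp.

Compute partial derivatives:
  f_x = 3*x**2 + 2*x*y + 16*x + 4*y + 20.
  f_y = x**2 + 4*x - 6*y**2 - 22*y - 16.
Scan x_0 ∈ {−4, ..., 4}. For each x_0, f_y(x_0, y) is a polynomial in y; find its integer roots y ∈ {−4, ..., 4}, then test f_x and f at those candidates.
  x = -4: f_y(-4, y) = -6*y**2 - 22*y - 16; vanishes at y ∈ {-1}. (-4, -1): f_x = 8 ≠ 0.
  x = -3: f_y(-3, y) = -6*y**2 - 22*y - 19; no integer root y with |y| ≤ 4.
  x = -2: f_y(-2, y) = -6*y**2 - 22*y - 20; vanishes at y ∈ {-2}. (-2, -2): f_x = 0, f = 0 — SINGULAR.
  x = -1: f_y(-1, y) = -6*y**2 - 22*y - 19; no integer root y with |y| ≤ 4.
  x = 0: f_y(0, y) = -6*y**2 - 22*y - 16; vanishes at y ∈ {-1}. (0, -1): f_x = 16 ≠ 0.
  x = 1: f_y(1, y) = -6*y**2 - 22*y - 11; no integer root y with |y| ≤ 4.
  x = 2: f_y(2, y) = -6*y**2 - 22*y - 4; no integer root y with |y| ≤ 4.
  x = 3: f_y(3, y) = -6*y**2 - 22*y + 5; no integer root y with |y| ≤ 4.
  x = 4: f_y(4, y) = -6*y**2 - 22*y + 16; no integer root y with |y| ≤ 4.
Only singular point on the grid: (-2, -2).
Classify: substitute x = -2 + u, y = -2 + v and expand: f = u**3 + u**2*v - 2*v**3 + v**2.
No constant or linear terms (consistent with a singular point). Quadratic part: v**2. Cubic part: u**3 + u**2*v - 2*v**3.
The quadratic part v**2 is a perfect square, so there is a single (double) tangent line v = 0, i.e. y = -2. Restricting the cubic part to that line (v = 0) leaves u**3 ≠ 0, so f is not divisible by v and the branch is v² ≈ -u**3 to lowest order — this is a cusp.
Classification: cusp.


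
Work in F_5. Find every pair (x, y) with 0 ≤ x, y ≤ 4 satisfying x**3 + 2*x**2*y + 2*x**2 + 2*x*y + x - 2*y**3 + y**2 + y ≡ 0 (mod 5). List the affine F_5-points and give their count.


Affine F_5-points: {(0, 0), (0, 1), (0, 2), (2, 1), (4, 0), (4, 1), (4, 2)}; count = 7.

For each of the 25 pairs (x, y) ∈ F_5², evaluate f(x, y) mod 5. Record the zeros.
  x = 0: [0↦0, 1↦0, 2↦0, 3↦3, 4↦2]  zeros at y ∈ {0, 1, 2}
  x = 1: [0↦4, 1↦3, 2↦2, 3↦4, 4↦2]  zeros at y ∈ ∅
  x = 2: [0↦3, 1↦0, 2↦2, 3↦2, 4↦3]  zeros at y ∈ {1}
  x = 3: [0↦3, 1↦2, 2↦1, 3↦3, 4↦1]  zeros at y ∈ ∅
  x = 4: [0↦0, 1↦0, 2↦0, 3↦3, 4↦2]  zeros at y ∈ {0, 1, 2}
Collecting zeros: affine points = {(0, 0), (0, 1), (0, 2), (2, 1), (4, 0), (4, 1), (4, 2)}.
Total count |C(F_5)_aff| = 7.


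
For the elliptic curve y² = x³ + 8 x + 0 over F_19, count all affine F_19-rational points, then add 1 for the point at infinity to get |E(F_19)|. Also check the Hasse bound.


Affine points = {(0, 0), (1, 3), (1, 16), (2, 9), (2, 10), (4, 1), (4, 18), (6, 6), (6, 13), (7, 0), (8, 5), (8, 14), (10, 4), (10, 15), (12, 0), (14, 5), (14, 14), (16, 5), (16, 14)}; affine count = 19; |E(F_19)| = 20.

Discriminant check: Δ ∝ 4a³ + 27b² = 4·8³ + 27·0² = 4·512 + 27·0 ≡ 15 (mod 19). Nonzero ⇒ E is nonsingular.
For each x ∈ F_19, compute rhs = x³ + 8·x + 0 mod 19, then count y ∈ F_19 with y² ≡ rhs.
  x = 0: rhs = 0, matching y values: 0 (1 points).
  x = 1: rhs = 9, matching y values: 3, 16 (2 points).
  x = 2: rhs = 5, matching y values: 9, 10 (2 points).
  x = 3: rhs = 13, matching y values: none (0 points).
  x = 4: rhs = 1, matching y values: 1, 18 (2 points).
  x = 5: rhs = 13, matching y values: none (0 points).
  x = 6: rhs = 17, matching y values: 6, 13 (2 points).
  x = 7: rhs = 0, matching y values: 0 (1 points).
  x = 8: rhs = 6, matching y values: 5, 14 (2 points).
  x = 9: rhs = 3, matching y values: none (0 points).
  x = 10: rhs = 16, matching y values: 4, 15 (2 points).
  x = 11: rhs = 13, matching y values: none (0 points).
  x = 12: rhs = 0, matching y values: 0 (1 points).
  x = 13: rhs = 2, matching y values: none (0 points).
  x = 14: rhs = 6, matching y values: 5, 14 (2 points).
  x = 15: rhs = 18, matching y values: none (0 points).
  x = 16: rhs = 6, matching y values: 5, 14 (2 points).
  x = 17: rhs = 14, matching y values: none (0 points).
  x = 18: rhs = 10, matching y values: none (0 points).
Total affine count: 19.
Full point count |E(F_19)| = 19 + 1 = 20.
Hasse bound: |20 − (19+1)| = |0| = 0 ≤ 2√19 ≈ 8.7178 ✓.


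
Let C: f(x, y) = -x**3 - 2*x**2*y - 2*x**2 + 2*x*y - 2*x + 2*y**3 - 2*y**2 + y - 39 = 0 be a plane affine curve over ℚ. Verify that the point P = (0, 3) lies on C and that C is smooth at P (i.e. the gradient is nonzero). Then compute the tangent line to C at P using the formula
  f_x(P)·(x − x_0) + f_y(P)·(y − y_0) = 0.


Tangent line at P: 4*x + 43*y - 129 = 0.

Step 1: f(0, 3) = 0, so P lies on C.
Step 2: partial derivatives
  f_x(x, y) = -3*x**2 - 4*x*y - 4*x + 2*y - 2, f_y(x, y) = -2*x**2 + 2*x + 6*y**2 - 4*y + 1.
  f_x(P) = 4, f_y(P) = 43 (gradient nonzero, so P is smooth).
Step 3: tangent line at P: 4·(x − 0) + 43·(y − 3) = 0.
Expanding: 4*x + 43*y - 129 = 0.


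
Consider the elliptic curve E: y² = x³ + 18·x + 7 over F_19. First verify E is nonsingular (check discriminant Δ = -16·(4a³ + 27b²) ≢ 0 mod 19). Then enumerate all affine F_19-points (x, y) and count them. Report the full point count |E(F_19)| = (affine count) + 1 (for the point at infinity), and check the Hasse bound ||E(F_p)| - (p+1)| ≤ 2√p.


Affine points = {(0, 8), (0, 11), (1, 8), (1, 11), (7, 1), (7, 18), (8, 6), (8, 13), (9, 9), (9, 10), (10, 3), (10, 16), (11, 4), (11, 15), (13, 5), (13, 14), (14, 1), (14, 18), (15, 2), (15, 17), (17, 1), (17, 18), (18, 8), (18, 11)}; affine count = 24; |E(F_19)| = 25.

Discriminant check: Δ ∝ 4a³ + 27b² = 4·18³ + 27·7² = 4·5832 + 27·49 ≡ 8 (mod 19). Nonzero ⇒ E is nonsingular.
For each x ∈ F_19, compute rhs = x³ + 18·x + 7 mod 19, then count y ∈ F_19 with y² ≡ rhs.
  x = 0: rhs = 7, matching y values: 8, 11 (2 points).
  x = 1: rhs = 7, matching y values: 8, 11 (2 points).
  x = 2: rhs = 13, matching y values: none (0 points).
  x = 3: rhs = 12, matching y values: none (0 points).
  x = 4: rhs = 10, matching y values: none (0 points).
  x = 5: rhs = 13, matching y values: none (0 points).
  x = 6: rhs = 8, matching y values: none (0 points).
  x = 7: rhs = 1, matching y values: 1, 18 (2 points).
  x = 8: rhs = 17, matching y values: 6, 13 (2 points).
  x = 9: rhs = 5, matching y values: 9, 10 (2 points).
  x = 10: rhs = 9, matching y values: 3, 16 (2 points).
  x = 11: rhs = 16, matching y values: 4, 15 (2 points).
  x = 12: rhs = 13, matching y values: none (0 points).
  x = 13: rhs = 6, matching y values: 5, 14 (2 points).
  x = 14: rhs = 1, matching y values: 1, 18 (2 points).
  x = 15: rhs = 4, matching y values: 2, 17 (2 points).
  x = 16: rhs = 2, matching y values: none (0 points).
  x = 17: rhs = 1, matching y values: 1, 18 (2 points).
  x = 18: rhs = 7, matching y values: 8, 11 (2 points).
Total affine count: 24.
Full point count |E(F_19)| = 24 + 1 = 25.
Hasse bound: |25 − (19+1)| = |5| = 5 ≤ 2√19 ≈ 8.7178 ✓.


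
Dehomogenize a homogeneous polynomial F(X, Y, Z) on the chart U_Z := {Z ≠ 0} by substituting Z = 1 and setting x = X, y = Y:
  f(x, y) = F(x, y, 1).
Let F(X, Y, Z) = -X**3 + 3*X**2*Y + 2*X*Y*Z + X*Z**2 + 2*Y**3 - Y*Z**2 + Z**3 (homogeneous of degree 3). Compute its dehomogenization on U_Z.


f(x, y) = -x**3 + 3*x**2*y + 2*x*y + x + 2*y**3 - y + 1

On U_Z we set Z = 1. Each monomial c·X^i·Y^j·Z^k in F becomes c·x^i·y^j·1^k = c·x^i·y^j.
Substituting Z = 1: F(X, Y, 1) = -x**3 + 3*x**2*y + 2*x*y + x + 2*y**3 - y + 1.
Note: deg(f) ≤ deg(F) = 3; strict inequality happens when F is divisible by Z (lost terms).


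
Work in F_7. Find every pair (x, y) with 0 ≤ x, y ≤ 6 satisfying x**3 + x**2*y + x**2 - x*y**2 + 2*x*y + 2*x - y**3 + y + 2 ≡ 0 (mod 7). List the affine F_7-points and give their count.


Affine F_7-points: {(2, 3), (2, 4), (2, 5), (3, 1), (3, 2), (6, 0), (6, 1)}; count = 7.

For each of the 49 pairs (x, y) ∈ F_7², evaluate f(x, y) mod 7. Record the zeros.
  x = 0: [0↦2, 1↦2, 2↦3, 3↦6, 4↦5, 5↦1, 6↦2]  zeros at y ∈ ∅
  x = 1: [0↦6, 1↦1, 2↦2, 3↦3, 4↦5, 5↦2, 6↦2]  zeros at y ∈ ∅
  x = 2: [0↦4, 1↦3, 2↦6, 3↦0, 4↦0, 5↦0, 6↦1]  zeros at y ∈ {3, 4, 5}
  x = 3: [0↦2, 1↦0, 2↦0, 3↦3, 4↦3, 5↦1, 6↦5]  zeros at y ∈ {1, 2}
  x = 4: [0↦6, 1↦5, 2↦4, 3↦4, 4↦6, 5↦4, 6↦6]  zeros at y ∈ ∅
  x = 5: [0↦1, 1↦3, 2↦3, 3↦2, 4↦1, 5↦1, 6↦3]  zeros at y ∈ ∅
  x = 6: [0↦0, 1↦0, 2↦3, 3↦3, 4↦1, 5↦5, 6↦2]  zeros at y ∈ {0, 1}
Collecting zeros: affine points = {(2, 3), (2, 4), (2, 5), (3, 1), (3, 2), (6, 0), (6, 1)}.
Total count |C(F_7)_aff| = 7.


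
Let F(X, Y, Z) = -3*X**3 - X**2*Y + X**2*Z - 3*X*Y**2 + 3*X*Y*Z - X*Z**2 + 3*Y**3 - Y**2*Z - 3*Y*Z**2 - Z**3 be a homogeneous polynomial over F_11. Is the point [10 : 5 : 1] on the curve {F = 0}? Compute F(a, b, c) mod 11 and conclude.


F(10,5,1) ≡ 9 (mod 11); P is NOT on the curve.

Evaluate F(10, 5, 1) term-by-term (mod 11).
  -3*X**3 ↦ -3·1000·1·1 = -3000
  -X**2*Y ↦ -1·100·5·1 = -500
  X**2*Z ↦ 1·100·1·1 = 100
  -3*X*Y**2 ↦ -3·10·25·1 = -750
  3*X*Y*Z ↦ 3·10·5·1 = 150
  -X*Z**2 ↦ -1·10·1·1 = -10
  3*Y**3 ↦ 3·1·125·1 = 375
  -Y**2*Z ↦ -1·1·25·1 = -25
  -3*Y*Z**2 ↦ -3·1·5·1 = -15
  -Z**3 ↦ -1·1·1·1 = -1
Sum: F(10, 5, 1) = (-3000) + (-500) + (100) + (-750) + (150) + (-10) + (375) + (-25) + (-15) + (-1) = -3676.
Reducing mod 11: -3676 ≡ 9 (mod 11).
Since F(a, b, c) ≡ 9 ≠ 0 (mod 11), P does NOT lie on the curve.


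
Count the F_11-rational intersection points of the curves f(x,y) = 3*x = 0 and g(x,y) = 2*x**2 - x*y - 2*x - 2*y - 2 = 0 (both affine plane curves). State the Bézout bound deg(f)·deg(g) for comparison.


Common zeros: {(0, 10)}; count = 1; Bézout bound = 2.

deg(f) = 1, deg(g) = 2, so Bézout bound = 2.
Scan x ∈ F_11. For each x, list the y ∈ F_11 with f(x, y) ≡ 0 and those with g(x, y) ≡ 0 (mod 11); the common zeros in that column are the intersection.
  x = 0: f ≡ 0 at y ∈ {0, 1, 2, 3, 4, 5, 6, 7, 8, 9, 10}; g ≡ 0 at y ∈ {10}; common: {10}.
  x = 1: f ≡ 0 at y ∈ ∅; g ≡ 0 at y ∈ {3}; common: ∅.
  x = 2: f ≡ 0 at y ∈ ∅; g ≡ 0 at y ∈ {6}; common: ∅.
  x = 3: f ≡ 0 at y ∈ ∅; g ≡ 0 at y ∈ {2}; common: ∅.
  x = 4: f ≡ 0 at y ∈ ∅; g ≡ 0 at y ∈ {0}; common: ∅.
  x = 5: f ≡ 0 at y ∈ ∅; g ≡ 0 at y ∈ {7}; common: ∅.
  x = 6: f ≡ 0 at y ∈ ∅; g ≡ 0 at y ∈ {10}; common: ∅.
  x = 7: f ≡ 0 at y ∈ ∅; g ≡ 0 at y ∈ {3}; common: ∅.
  x = 8: f ≡ 0 at y ∈ ∅; g ≡ 0 at y ∈ {0}; common: ∅.
  x = 9: f ≡ 0 at y ∈ ∅; g ≡ 0 at y ∈ ∅; common: ∅.
  x = 10: f ≡ 0 at y ∈ ∅; g ≡ 0 at y ∈ {2}; common: ∅.
Collecting: common zeros = {(0, 10)}, so the count is 1.
Comparison with the Bézout bound: 1 ≤ 2 = deg(f)·deg(g), as expected for curves with no common component (the affine F_11-count falls short of the bound because intersections may lie at infinity, over extension fields, or carry multiplicity).


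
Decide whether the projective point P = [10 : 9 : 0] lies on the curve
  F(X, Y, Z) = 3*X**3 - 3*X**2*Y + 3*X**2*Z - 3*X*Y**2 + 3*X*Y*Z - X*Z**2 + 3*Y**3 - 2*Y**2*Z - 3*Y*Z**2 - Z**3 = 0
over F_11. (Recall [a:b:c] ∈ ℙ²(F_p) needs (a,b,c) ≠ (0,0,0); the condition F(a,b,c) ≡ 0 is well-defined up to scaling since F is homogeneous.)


F(10,9,0) ≡ 2 (mod 11); P is NOT on the curve.

Evaluate F(10, 9, 0) term-by-term (mod 11).
  3*X**3 ↦ 3·1000·1·1 = 3000
  -3*X**2*Y ↦ -3·100·9·1 = -2700
  3*X**2*Z ↦ 3·100·1·0 = 0
  -3*X*Y**2 ↦ -3·10·81·1 = -2430
  3*X*Y*Z ↦ 3·10·9·0 = 0
  -X*Z**2 ↦ -1·10·1·0 = 0
  3*Y**3 ↦ 3·1·729·1 = 2187
  -2*Y**2*Z ↦ -2·1·81·0 = 0
  -3*Y*Z**2 ↦ -3·1·9·0 = 0
  -Z**3 ↦ -1·1·1·0 = 0
Sum: F(10, 9, 0) = (3000) + (-2700) + (0) + (-2430) + (0) + (0) + (2187) + (0) + (0) + (0) = 57.
Reducing mod 11: 57 ≡ 2 (mod 11).
Since F(a, b, c) ≡ 2 ≠ 0 (mod 11), P does NOT lie on the curve.


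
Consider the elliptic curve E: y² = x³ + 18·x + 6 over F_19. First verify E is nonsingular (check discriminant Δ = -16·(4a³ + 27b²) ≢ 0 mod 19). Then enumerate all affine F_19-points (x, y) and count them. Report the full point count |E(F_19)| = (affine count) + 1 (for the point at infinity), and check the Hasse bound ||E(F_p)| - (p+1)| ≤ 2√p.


Affine points = {(0, 5), (0, 14), (1, 5), (1, 14), (3, 7), (3, 12), (4, 3), (4, 16), (6, 8), (6, 11), (7, 0), (8, 4), (8, 15), (9, 2), (9, 17), (13, 9), (13, 10), (14, 0), (16, 1), (16, 18), (17, 0), (18, 5), (18, 14)}; affine count = 23; |E(F_19)| = 24.

Discriminant check: Δ ∝ 4a³ + 27b² = 4·18³ + 27·6² = 4·5832 + 27·36 ≡ 18 (mod 19). Nonzero ⇒ E is nonsingular.
For each x ∈ F_19, compute rhs = x³ + 18·x + 6 mod 19, then count y ∈ F_19 with y² ≡ rhs.
  x = 0: rhs = 6, matching y values: 5, 14 (2 points).
  x = 1: rhs = 6, matching y values: 5, 14 (2 points).
  x = 2: rhs = 12, matching y values: none (0 points).
  x = 3: rhs = 11, matching y values: 7, 12 (2 points).
  x = 4: rhs = 9, matching y values: 3, 16 (2 points).
  x = 5: rhs = 12, matching y values: none (0 points).
  x = 6: rhs = 7, matching y values: 8, 11 (2 points).
  x = 7: rhs = 0, matching y values: 0 (1 points).
  x = 8: rhs = 16, matching y values: 4, 15 (2 points).
  x = 9: rhs = 4, matching y values: 2, 17 (2 points).
  x = 10: rhs = 8, matching y values: none (0 points).
  x = 11: rhs = 15, matching y values: none (0 points).
  x = 12: rhs = 12, matching y values: none (0 points).
  x = 13: rhs = 5, matching y values: 9, 10 (2 points).
  x = 14: rhs = 0, matching y values: 0 (1 points).
  x = 15: rhs = 3, matching y values: none (0 points).
  x = 16: rhs = 1, matching y values: 1, 18 (2 points).
  x = 17: rhs = 0, matching y values: 0 (1 points).
  x = 18: rhs = 6, matching y values: 5, 14 (2 points).
Total affine count: 23.
Full point count |E(F_19)| = 23 + 1 = 24.
Hasse bound: |24 − (19+1)| = |4| = 4 ≤ 2√19 ≈ 8.7178 ✓.


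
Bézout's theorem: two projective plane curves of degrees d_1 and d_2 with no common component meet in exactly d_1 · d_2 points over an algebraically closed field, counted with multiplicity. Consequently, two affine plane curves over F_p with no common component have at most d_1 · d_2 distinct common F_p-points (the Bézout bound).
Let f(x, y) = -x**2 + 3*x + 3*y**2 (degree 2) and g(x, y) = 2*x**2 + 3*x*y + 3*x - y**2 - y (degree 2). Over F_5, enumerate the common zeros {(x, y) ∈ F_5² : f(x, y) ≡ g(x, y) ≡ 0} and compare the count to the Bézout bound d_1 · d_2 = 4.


Common zeros: {(0, 0)}; count = 1; Bézout bound = 4.

deg(f) = 2, deg(g) = 2, so Bézout bound = 4.
Scan x ∈ F_5. For each x, list the y ∈ F_5 with f(x, y) ≡ 0 and those with g(x, y) ≡ 0 (mod 5); the common zeros in that column are the intersection.
  x = 0: f ≡ 0 at y ∈ {0}; g ≡ 0 at y ∈ {0, 4}; common: {0}.
  x = 1: f ≡ 0 at y ∈ {1, 4}; g ≡ 0 at y ∈ {0, 2}; common: ∅.
  x = 2: f ≡ 0 at y ∈ {1, 4}; g ≡ 0 at y ∈ {2, 3}; common: ∅.
  x = 3: f ≡ 0 at y ∈ {0}; g ≡ 0 at y ∈ ∅; common: ∅.
  x = 4: f ≡ 0 at y ∈ ∅; g ≡ 0 at y ∈ ∅; common: ∅.
Collecting: common zeros = {(0, 0)}, so the count is 1.
Comparison with the Bézout bound: 1 ≤ 4 = deg(f)·deg(g), as expected for curves with no common component (the affine F_5-count falls short of the bound because intersections may lie at infinity, over extension fields, or carry multiplicity).


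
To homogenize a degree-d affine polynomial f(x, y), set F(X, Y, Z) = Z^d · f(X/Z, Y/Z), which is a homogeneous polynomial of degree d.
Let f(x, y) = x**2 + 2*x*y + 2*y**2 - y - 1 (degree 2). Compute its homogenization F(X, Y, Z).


F(X, Y, Z) = X**2 + 2*X*Y + 2*Y**2 - Y*Z - Z**2

deg(f) = 2.
Substitute x = X/Z, y = Y/Z into f, then multiply by Z^2.
  monomial 1·x^2·y^0 ↦ 1·X^2·Y^0·Z^0.
  monomial 2·x^1·y^1 ↦ 2·X^1·Y^1·Z^0.
  monomial 2·x^0·y^2 ↦ 2·X^0·Y^2·Z^0.
  monomial -1·x^0·y^1 ↦ -1·X^0·Y^1·Z^1.
  monomial -1·x^0·y^0 ↦ -1·X^0·Y^0·Z^2.
Collecting: F(X, Y, Z) = X**2 + 2*X*Y + 2*Y**2 - Y*Z - Z**2.


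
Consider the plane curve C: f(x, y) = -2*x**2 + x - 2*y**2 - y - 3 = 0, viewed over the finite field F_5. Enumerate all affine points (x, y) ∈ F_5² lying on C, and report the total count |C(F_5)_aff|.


Affine F_5-points: {(1, 3), (1, 4), (2, 3), (2, 4)}; count = 4.

For each of the 25 pairs (x, y) ∈ F_5², evaluate f(x, y) mod 5. Record the zeros.
  x = 0: [0↦2, 1↦4, 2↦2, 3↦1, 4↦1]  zeros at y ∈ ∅
  x = 1: [0↦1, 1↦3, 2↦1, 3↦0, 4↦0]  zeros at y ∈ {3, 4}
  x = 2: [0↦1, 1↦3, 2↦1, 3↦0, 4↦0]  zeros at y ∈ {3, 4}
  x = 3: [0↦2, 1↦4, 2↦2, 3↦1, 4↦1]  zeros at y ∈ ∅
  x = 4: [0↦4, 1↦1, 2↦4, 3↦3, 4↦3]  zeros at y ∈ ∅
Collecting zeros: affine points = {(1, 3), (1, 4), (2, 3), (2, 4)}.
Total count |C(F_5)_aff| = 4.


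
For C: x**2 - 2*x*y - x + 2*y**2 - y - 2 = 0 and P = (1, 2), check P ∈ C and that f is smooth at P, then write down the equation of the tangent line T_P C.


Tangent line at P: -3*x + 5*y - 7 = 0.

Step 1: f(1, 2) = 0, so P lies on C.
Step 2: partial derivatives
  f_x(x, y) = 2*x - 2*y - 1, f_y(x, y) = -2*x + 4*y - 1.
  f_x(P) = -3, f_y(P) = 5 (gradient nonzero, so P is smooth).
Step 3: tangent line at P: -3·(x − 1) + 5·(y − 2) = 0.
Expanding: -3*x + 5*y - 7 = 0.


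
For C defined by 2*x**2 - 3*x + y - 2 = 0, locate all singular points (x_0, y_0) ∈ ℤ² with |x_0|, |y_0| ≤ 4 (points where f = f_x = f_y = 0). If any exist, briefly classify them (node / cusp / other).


No singular points in the scanned grid; C is smooth there.

Compute partial derivatives:
  f_x = 4*x - 3.
  f_y = 1.
f_y = 1 is a nonzero constant, so f_y never vanishes: no point (x, y) can satisfy f = f_x = f_y = 0. In particular no (x, y) ∈ {−4, ..., 4}² is singular; the curve is smooth.


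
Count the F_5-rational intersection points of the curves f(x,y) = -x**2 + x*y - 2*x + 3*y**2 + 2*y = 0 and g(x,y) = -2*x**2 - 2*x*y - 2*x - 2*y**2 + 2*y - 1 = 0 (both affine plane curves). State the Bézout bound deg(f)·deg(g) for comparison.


Common zeros: {(3, 0)}; count = 1; Bézout bound = 4.

deg(f) = 2, deg(g) = 2, so Bézout bound = 4.
Scan x ∈ F_5. For each x, list the y ∈ F_5 with f(x, y) ≡ 0 and those with g(x, y) ≡ 0 (mod 5); the common zeros in that column are the intersection.
  x = 0: f ≡ 0 at y ∈ {0, 1}; g ≡ 0 at y ∈ {2, 4}; common: ∅.
  x = 1: f ≡ 0 at y ∈ {2}; g ≡ 0 at y ∈ {0}; common: ∅.
  x = 2: f ≡ 0 at y ∈ ∅; g ≡ 0 at y ∈ {2}; common: ∅.
  x = 3: f ≡ 0 at y ∈ {0}; g ≡ 0 at y ∈ {0, 3}; common: {0}.
  x = 4: f ≡ 0 at y ∈ {1, 2}; g ≡ 0 at y ∈ ∅; common: ∅.
Collecting: common zeros = {(3, 0)}, so the count is 1.
Comparison with the Bézout bound: 1 ≤ 4 = deg(f)·deg(g), as expected for curves with no common component (the affine F_5-count falls short of the bound because intersections may lie at infinity, over extension fields, or carry multiplicity).


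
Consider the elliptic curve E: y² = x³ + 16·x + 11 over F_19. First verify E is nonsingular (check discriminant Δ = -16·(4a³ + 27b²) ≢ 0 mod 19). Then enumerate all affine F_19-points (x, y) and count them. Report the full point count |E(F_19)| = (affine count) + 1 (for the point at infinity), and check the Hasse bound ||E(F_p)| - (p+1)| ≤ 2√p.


Affine points = {(0, 7), (0, 12), (1, 3), (1, 16), (4, 5), (4, 14), (5, 8), (5, 11), (6, 0), (8, 9), (8, 10), (11, 6), (11, 13), (15, 4), (15, 15), (17, 3), (17, 16)}; affine count = 17; |E(F_19)| = 18.

Discriminant check: Δ ∝ 4a³ + 27b² = 4·16³ + 27·11² = 4·4096 + 27·121 ≡ 5 (mod 19). Nonzero ⇒ E is nonsingular.
For each x ∈ F_19, compute rhs = x³ + 16·x + 11 mod 19, then count y ∈ F_19 with y² ≡ rhs.
  x = 0: rhs = 11, matching y values: 7, 12 (2 points).
  x = 1: rhs = 9, matching y values: 3, 16 (2 points).
  x = 2: rhs = 13, matching y values: none (0 points).
  x = 3: rhs = 10, matching y values: none (0 points).
  x = 4: rhs = 6, matching y values: 5, 14 (2 points).
  x = 5: rhs = 7, matching y values: 8, 11 (2 points).
  x = 6: rhs = 0, matching y values: 0 (1 points).
  x = 7: rhs = 10, matching y values: none (0 points).
  x = 8: rhs = 5, matching y values: 9, 10 (2 points).
  x = 9: rhs = 10, matching y values: none (0 points).
  x = 10: rhs = 12, matching y values: none (0 points).
  x = 11: rhs = 17, matching y values: 6, 13 (2 points).
  x = 12: rhs = 12, matching y values: none (0 points).
  x = 13: rhs = 3, matching y values: none (0 points).
  x = 14: rhs = 15, matching y values: none (0 points).
  x = 15: rhs = 16, matching y values: 4, 15 (2 points).
  x = 16: rhs = 12, matching y values: none (0 points).
  x = 17: rhs = 9, matching y values: 3, 16 (2 points).
  x = 18: rhs = 13, matching y values: none (0 points).
Total affine count: 17.
Full point count |E(F_19)| = 17 + 1 = 18.
Hasse bound: |18 − (19+1)| = |-2| = 2 ≤ 2√19 ≈ 8.7178 ✓.


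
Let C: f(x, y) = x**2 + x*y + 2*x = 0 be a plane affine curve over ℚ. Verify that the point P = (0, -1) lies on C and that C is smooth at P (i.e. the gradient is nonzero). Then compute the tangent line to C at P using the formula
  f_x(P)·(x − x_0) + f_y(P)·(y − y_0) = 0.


Tangent line at P: x = 0.

Step 1: f(0, -1) = 0, so P lies on C.
Step 2: partial derivatives
  f_x(x, y) = 2*x + y + 2, f_y(x, y) = x.
  f_x(P) = 1, f_y(P) = 0 (gradient nonzero, so P is smooth).
Step 3: tangent line at P: 1·(x − 0) + 0·(y − -1) = 0.
Expanding: x = 0.


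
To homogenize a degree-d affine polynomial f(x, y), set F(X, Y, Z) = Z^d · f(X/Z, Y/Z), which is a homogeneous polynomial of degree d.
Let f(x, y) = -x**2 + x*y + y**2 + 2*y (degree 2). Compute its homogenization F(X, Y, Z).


F(X, Y, Z) = -X**2 + X*Y + Y**2 + 2*Y*Z

deg(f) = 2.
Substitute x = X/Z, y = Y/Z into f, then multiply by Z^2.
  monomial -1·x^2·y^0 ↦ -1·X^2·Y^0·Z^0.
  monomial 1·x^1·y^1 ↦ 1·X^1·Y^1·Z^0.
  monomial 1·x^0·y^2 ↦ 1·X^0·Y^2·Z^0.
  monomial 2·x^0·y^1 ↦ 2·X^0·Y^1·Z^1.
Collecting: F(X, Y, Z) = -X**2 + X*Y + Y**2 + 2*Y*Z.


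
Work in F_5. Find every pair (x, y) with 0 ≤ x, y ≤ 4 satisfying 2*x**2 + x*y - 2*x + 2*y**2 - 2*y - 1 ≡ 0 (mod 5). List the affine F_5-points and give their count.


Affine F_5-points: {(1, 1), (1, 2), (2, 1), (2, 4), (4, 2)}; count = 5.

For each of the 25 pairs (x, y) ∈ F_5², evaluate f(x, y) mod 5. Record the zeros.
  x = 0: [0↦4, 1↦4, 2↦3, 3↦1, 4↦3]  zeros at y ∈ ∅
  x = 1: [0↦4, 1↦0, 2↦0, 3↦4, 4↦2]  zeros at y ∈ {1, 2}
  x = 2: [0↦3, 1↦0, 2↦1, 3↦1, 4↦0]  zeros at y ∈ {1, 4}
  x = 3: [0↦1, 1↦4, 2↦1, 3↦2, 4↦2]  zeros at y ∈ ∅
  x = 4: [0↦3, 1↦2, 2↦0, 3↦2, 4↦3]  zeros at y ∈ {2}
Collecting zeros: affine points = {(1, 1), (1, 2), (2, 1), (2, 4), (4, 2)}.
Total count |C(F_5)_aff| = 5.


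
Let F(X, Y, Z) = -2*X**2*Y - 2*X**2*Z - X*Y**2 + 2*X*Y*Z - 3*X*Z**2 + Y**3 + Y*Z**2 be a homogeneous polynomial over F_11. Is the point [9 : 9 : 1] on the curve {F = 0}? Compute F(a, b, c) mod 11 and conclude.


F(9,9,1) ≡ 9 (mod 11); P is NOT on the curve.

Evaluate F(9, 9, 1) term-by-term (mod 11).
  -2*X**2*Y ↦ -2·81·9·1 = -1458
  -2*X**2*Z ↦ -2·81·1·1 = -162
  -X*Y**2 ↦ -1·9·81·1 = -729
  2*X*Y*Z ↦ 2·9·9·1 = 162
  -3*X*Z**2 ↦ -3·9·1·1 = -27
  Y**3 ↦ 1·1·729·1 = 729
  Y*Z**2 ↦ 1·1·9·1 = 9
Sum: F(9, 9, 1) = (-1458) + (-162) + (-729) + (162) + (-27) + (729) + (9) = -1476.
Reducing mod 11: -1476 ≡ 9 (mod 11).
Since F(a, b, c) ≡ 9 ≠ 0 (mod 11), P does NOT lie on the curve.


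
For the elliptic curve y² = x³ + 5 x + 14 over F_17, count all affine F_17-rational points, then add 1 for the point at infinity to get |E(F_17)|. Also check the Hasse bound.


Affine points = {(2, 7), (2, 10), (4, 8), (4, 9), (7, 1), (7, 16), (12, 0), (13, 7), (13, 10), (15, 8), (15, 9), (16, 5), (16, 12)}; affine count = 13; |E(F_17)| = 14.

Discriminant check: Δ ∝ 4a³ + 27b² = 4·5³ + 27·14² = 4·125 + 27·196 ≡ 12 (mod 17). Nonzero ⇒ E is nonsingular.
For each x ∈ F_17, compute rhs = x³ + 5·x + 14 mod 17, then count y ∈ F_17 with y² ≡ rhs.
  x = 0: rhs = 14, matching y values: none (0 points).
  x = 1: rhs = 3, matching y values: none (0 points).
  x = 2: rhs = 15, matching y values: 7, 10 (2 points).
  x = 3: rhs = 5, matching y values: none (0 points).
  x = 4: rhs = 13, matching y values: 8, 9 (2 points).
  x = 5: rhs = 11, matching y values: none (0 points).
  x = 6: rhs = 5, matching y values: none (0 points).
  x = 7: rhs = 1, matching y values: 1, 16 (2 points).
  x = 8: rhs = 5, matching y values: none (0 points).
  x = 9: rhs = 6, matching y values: none (0 points).
  x = 10: rhs = 10, matching y values: none (0 points).
  x = 11: rhs = 6, matching y values: none (0 points).
  x = 12: rhs = 0, matching y values: 0 (1 points).
  x = 13: rhs = 15, matching y values: 7, 10 (2 points).
  x = 14: rhs = 6, matching y values: none (0 points).
  x = 15: rhs = 13, matching y values: 8, 9 (2 points).
  x = 16: rhs = 8, matching y values: 5, 12 (2 points).
Total affine count: 13.
Full point count |E(F_17)| = 13 + 1 = 14.
Hasse bound: |14 − (17+1)| = |-4| = 4 ≤ 2√17 ≈ 8.2462 ✓.


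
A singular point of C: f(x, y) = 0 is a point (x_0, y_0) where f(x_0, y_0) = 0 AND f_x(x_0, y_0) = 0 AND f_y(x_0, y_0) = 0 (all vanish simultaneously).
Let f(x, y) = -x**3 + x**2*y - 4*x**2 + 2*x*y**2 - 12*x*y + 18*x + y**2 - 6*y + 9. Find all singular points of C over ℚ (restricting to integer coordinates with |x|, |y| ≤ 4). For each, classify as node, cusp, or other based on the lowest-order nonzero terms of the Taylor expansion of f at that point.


Singular points: {(0, 3)}; classification: node.

Compute partial derivatives:
  f_x = -3*x**2 + 2*x*y - 8*x + 2*y**2 - 12*y + 18.
  f_y = x**2 + 4*x*y - 12*x + 2*y - 6.
Scan x_0 ∈ {−4, ..., 4}. For each x_0, f_y(x_0, y) is a polynomial in y; find its integer roots y ∈ {−4, ..., 4}, then test f_x and f at those candidates.
  x = -4: f_y(-4, y) = 58 - 14*y; no integer root y with |y| ≤ 4.
  x = -3: f_y(-3, y) = 39 - 10*y; no integer root y with |y| ≤ 4.
  x = -2: f_y(-2, y) = 22 - 6*y; no integer root y with |y| ≤ 4.
  x = -1: f_y(-1, y) = 7 - 2*y; no integer root y with |y| ≤ 4.
  x = 0: f_y(0, y) = 2*y - 6; vanishes at y ∈ {3}. (0, 3): f_x = 0, f = 0 — SINGULAR.
  x = 1: f_y(1, y) = 6*y - 17; no integer root y with |y| ≤ 4.
  x = 2: f_y(2, y) = 10*y - 26; no integer root y with |y| ≤ 4.
  x = 3: f_y(3, y) = 14*y - 33; no integer root y with |y| ≤ 4.
  x = 4: f_y(4, y) = 18*y - 38; no integer root y with |y| ≤ 4.
Only singular point on the grid: (0, 3).
Classify: substitute x = 0 + u, y = 3 + v and expand: f = -u**3 + u**2*v - u**2 + 2*u*v**2 + v**2.
No constant or linear terms (consistent with a singular point). Quadratic part: -u**2 + v**2. Cubic part: -u**3 + u**2*v + 2*u*v**2.
The quadratic part v**2 - u**2 = (v − u)(v + u) splits into two distinct linear factors, so there are two distinct tangent lines y − 3 = ±(x − 0) — this is a node (ordinary double point).
Classification: node.


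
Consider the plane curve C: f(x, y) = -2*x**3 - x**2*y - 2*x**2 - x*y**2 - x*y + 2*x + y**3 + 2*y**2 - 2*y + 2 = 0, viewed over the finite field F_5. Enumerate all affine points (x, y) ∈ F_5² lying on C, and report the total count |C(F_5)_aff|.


Affine F_5-points: {(0, 4), (1, 0), (2, 1), (2, 3), (4, 0)}; count = 5.

For each of the 25 pairs (x, y) ∈ F_5², evaluate f(x, y) mod 5. Record the zeros.
  x = 0: [0↦2, 1↦3, 2↦4, 3↦1, 4↦0]  zeros at y ∈ {4}
  x = 1: [0↦0, 1↦3, 2↦4, 3↦4, 4↦4]  zeros at y ∈ {0}
  x = 2: [0↦2, 1↦0, 2↦4, 3↦0, 4↦4]  zeros at y ∈ {1, 3}
  x = 3: [0↦1, 1↦2, 2↦2, 3↦2, 4↦3]  zeros at y ∈ ∅
  x = 4: [0↦0, 1↦2, 2↦1, 3↦3, 4↦4]  zeros at y ∈ {0}
Collecting zeros: affine points = {(0, 4), (1, 0), (2, 1), (2, 3), (4, 0)}.
Total count |C(F_5)_aff| = 5.


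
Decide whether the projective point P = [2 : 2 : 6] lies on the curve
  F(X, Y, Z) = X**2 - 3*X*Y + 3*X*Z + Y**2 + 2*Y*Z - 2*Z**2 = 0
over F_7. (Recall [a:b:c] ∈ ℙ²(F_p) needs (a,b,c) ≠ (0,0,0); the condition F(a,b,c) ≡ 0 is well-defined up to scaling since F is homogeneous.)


F(2,2,6) ≡ 5 (mod 7); P is NOT on the curve.

Evaluate F(2, 2, 6) term-by-term (mod 7).
  X**2 ↦ 1·4·1·1 = 4
  -3*X*Y ↦ -3·2·2·1 = -12
  3*X*Z ↦ 3·2·1·6 = 36
  Y**2 ↦ 1·1·4·1 = 4
  2*Y*Z ↦ 2·1·2·6 = 24
  -2*Z**2 ↦ -2·1·1·36 = -72
Sum: F(2, 2, 6) = (4) + (-12) + (36) + (4) + (24) + (-72) = -16.
Reducing mod 7: -16 ≡ 5 (mod 7).
Since F(a, b, c) ≡ 5 ≠ 0 (mod 7), P does NOT lie on the curve.


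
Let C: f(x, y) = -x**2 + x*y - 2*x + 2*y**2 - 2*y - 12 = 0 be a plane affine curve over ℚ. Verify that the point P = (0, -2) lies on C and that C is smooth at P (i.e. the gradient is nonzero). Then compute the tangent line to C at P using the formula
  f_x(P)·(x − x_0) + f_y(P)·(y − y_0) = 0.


Tangent line at P: -4*x - 10*y - 20 = 0.

Step 1: f(0, -2) = 0, so P lies on C.
Step 2: partial derivatives
  f_x(x, y) = -2*x + y - 2, f_y(x, y) = x + 4*y - 2.
  f_x(P) = -4, f_y(P) = -10 (gradient nonzero, so P is smooth).
Step 3: tangent line at P: -4·(x − 0) + -10·(y − -2) = 0.
Expanding: -4*x - 10*y - 20 = 0.


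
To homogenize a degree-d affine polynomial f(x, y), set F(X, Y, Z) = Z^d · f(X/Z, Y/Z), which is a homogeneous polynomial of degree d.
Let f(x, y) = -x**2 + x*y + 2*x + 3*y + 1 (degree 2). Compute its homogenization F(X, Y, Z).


F(X, Y, Z) = -X**2 + X*Y + 2*X*Z + 3*Y*Z + Z**2

deg(f) = 2.
Substitute x = X/Z, y = Y/Z into f, then multiply by Z^2.
  monomial -1·x^2·y^0 ↦ -1·X^2·Y^0·Z^0.
  monomial 1·x^1·y^1 ↦ 1·X^1·Y^1·Z^0.
  monomial 2·x^1·y^0 ↦ 2·X^1·Y^0·Z^1.
  monomial 3·x^0·y^1 ↦ 3·X^0·Y^1·Z^1.
  monomial 1·x^0·y^0 ↦ 1·X^0·Y^0·Z^2.
Collecting: F(X, Y, Z) = -X**2 + X*Y + 2*X*Z + 3*Y*Z + Z**2.


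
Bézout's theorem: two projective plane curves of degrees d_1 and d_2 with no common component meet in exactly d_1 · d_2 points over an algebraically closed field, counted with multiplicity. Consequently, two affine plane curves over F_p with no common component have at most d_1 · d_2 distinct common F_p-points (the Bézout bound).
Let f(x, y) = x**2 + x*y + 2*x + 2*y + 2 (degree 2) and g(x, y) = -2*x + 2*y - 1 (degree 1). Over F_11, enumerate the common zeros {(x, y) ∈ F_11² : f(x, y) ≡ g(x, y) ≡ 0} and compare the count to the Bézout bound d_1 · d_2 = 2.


Common zeros: ∅; count = 0; Bézout bound = 2.

deg(f) = 2, deg(g) = 1, so Bézout bound = 2.
Scan x ∈ F_11. For each x, list the y ∈ F_11 with f(x, y) ≡ 0 and those with g(x, y) ≡ 0 (mod 11); the common zeros in that column are the intersection.
  x = 0: f ≡ 0 at y ∈ {10}; g ≡ 0 at y ∈ {6}; common: ∅.
  x = 1: f ≡ 0 at y ∈ {2}; g ≡ 0 at y ∈ {7}; common: ∅.
  x = 2: f ≡ 0 at y ∈ {3}; g ≡ 0 at y ∈ {8}; common: ∅.
  x = 3: f ≡ 0 at y ∈ {1}; g ≡ 0 at y ∈ {9}; common: ∅.
  x = 4: f ≡ 0 at y ∈ {3}; g ≡ 0 at y ∈ {10}; common: ∅.
  x = 5: f ≡ 0 at y ∈ {1}; g ≡ 0 at y ∈ {0}; common: ∅.
  x = 6: f ≡ 0 at y ∈ {2}; g ≡ 0 at y ∈ {1}; common: ∅.
  x = 7: f ≡ 0 at y ∈ {5}; g ≡ 0 at y ∈ {2}; common: ∅.
  x = 8: f ≡ 0 at y ∈ {5}; g ≡ 0 at y ∈ {3}; common: ∅.
  x = 9: f ≡ 0 at y ∈ ∅; g ≡ 0 at y ∈ {4}; common: ∅.
  x = 10: f ≡ 0 at y ∈ {10}; g ≡ 0 at y ∈ {5}; common: ∅.
Collecting: common zeros = ∅, so the count is 0.
Comparison with the Bézout bound: 0 ≤ 2 = deg(f)·deg(g), as expected for curves with no common component (the affine F_11-count falls short of the bound because intersections may lie at infinity, over extension fields, or carry multiplicity).


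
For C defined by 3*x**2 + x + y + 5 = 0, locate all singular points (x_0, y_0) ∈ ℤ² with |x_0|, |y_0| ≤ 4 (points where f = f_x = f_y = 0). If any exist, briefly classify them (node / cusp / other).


No singular points in the scanned grid; C is smooth there.

Compute partial derivatives:
  f_x = 6*x + 1.
  f_y = 1.
f_y = 1 is a nonzero constant, so f_y never vanishes: no point (x, y) can satisfy f = f_x = f_y = 0. In particular no (x, y) ∈ {−4, ..., 4}² is singular; the curve is smooth.


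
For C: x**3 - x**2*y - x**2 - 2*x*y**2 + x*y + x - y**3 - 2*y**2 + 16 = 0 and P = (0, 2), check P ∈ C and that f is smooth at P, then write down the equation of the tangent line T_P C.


Tangent line at P: -5*x - 20*y + 40 = 0.

Step 1: f(0, 2) = 0, so P lies on C.
Step 2: partial derivatives
  f_x(x, y) = 3*x**2 - 2*x*y - 2*x - 2*y**2 + y + 1, f_y(x, y) = -x**2 - 4*x*y + x - 3*y**2 - 4*y.
  f_x(P) = -5, f_y(P) = -20 (gradient nonzero, so P is smooth).
Step 3: tangent line at P: -5·(x − 0) + -20·(y − 2) = 0.
Expanding: -5*x - 20*y + 40 = 0.


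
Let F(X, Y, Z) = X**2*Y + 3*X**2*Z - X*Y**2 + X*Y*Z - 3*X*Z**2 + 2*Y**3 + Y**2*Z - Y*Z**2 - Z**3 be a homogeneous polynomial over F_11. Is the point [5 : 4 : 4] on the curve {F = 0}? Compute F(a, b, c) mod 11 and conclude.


F(5,4,4) ≡ 4 (mod 11); P is NOT on the curve.

Evaluate F(5, 4, 4) term-by-term (mod 11).
  X**2*Y ↦ 1·25·4·1 = 100
  3*X**2*Z ↦ 3·25·1·4 = 300
  -X*Y**2 ↦ -1·5·16·1 = -80
  X*Y*Z ↦ 1·5·4·4 = 80
  -3*X*Z**2 ↦ -3·5·1·16 = -240
  2*Y**3 ↦ 2·1·64·1 = 128
  Y**2*Z ↦ 1·1·16·4 = 64
  -Y*Z**2 ↦ -1·1·4·16 = -64
  -Z**3 ↦ -1·1·1·64 = -64
Sum: F(5, 4, 4) = (100) + (300) + (-80) + (80) + (-240) + (128) + (64) + (-64) + (-64) = 224.
Reducing mod 11: 224 ≡ 4 (mod 11).
Since F(a, b, c) ≡ 4 ≠ 0 (mod 11), P does NOT lie on the curve.
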